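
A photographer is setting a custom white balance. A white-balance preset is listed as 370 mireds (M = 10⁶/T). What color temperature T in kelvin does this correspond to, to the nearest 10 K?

2700 K

T = 10⁶ / 370 = 2702.70 K → 2700 K.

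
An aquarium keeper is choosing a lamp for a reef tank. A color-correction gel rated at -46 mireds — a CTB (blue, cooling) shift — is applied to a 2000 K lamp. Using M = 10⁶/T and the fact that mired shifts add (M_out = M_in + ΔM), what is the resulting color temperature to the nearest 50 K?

M_in = 10⁶/2000 = 500.00 mireds.
M_out = 500.00 + (-46) = 454.00 mireds.
T_out = 10⁶/454.00 = 2202.6 K → 2200 K.

2200 K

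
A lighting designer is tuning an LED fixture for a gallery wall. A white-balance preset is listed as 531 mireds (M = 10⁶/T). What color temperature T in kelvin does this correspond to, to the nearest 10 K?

T = 10⁶ / 531 = 1883.24 K → 1880 K.

1880 K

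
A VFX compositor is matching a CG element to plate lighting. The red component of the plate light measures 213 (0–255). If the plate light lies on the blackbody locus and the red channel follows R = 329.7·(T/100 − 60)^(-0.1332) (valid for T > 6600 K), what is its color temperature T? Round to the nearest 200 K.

8600 K

(t − 60)^(-0.1332) = 213/329.7 = 0.64604.
t − 60 = 0.64604^(1/-0.1332) = 0.64604^(-7.508) = 26.575, so t = 86.575.
T = 100·t = 8657 K → 8600 K to the nearest 200 K.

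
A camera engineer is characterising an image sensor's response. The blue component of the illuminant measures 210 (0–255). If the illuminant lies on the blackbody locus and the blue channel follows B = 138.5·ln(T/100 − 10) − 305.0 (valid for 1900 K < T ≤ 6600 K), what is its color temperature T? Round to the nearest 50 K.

5100 K

ln(t − 10) = (210 + 305.0) / 138.5 = 3.7184.
t − 10 = e^3.7184 = 41.199, so t = 51.199.
T = 100·t = 5120 K → 5100 K to the nearest 50 K.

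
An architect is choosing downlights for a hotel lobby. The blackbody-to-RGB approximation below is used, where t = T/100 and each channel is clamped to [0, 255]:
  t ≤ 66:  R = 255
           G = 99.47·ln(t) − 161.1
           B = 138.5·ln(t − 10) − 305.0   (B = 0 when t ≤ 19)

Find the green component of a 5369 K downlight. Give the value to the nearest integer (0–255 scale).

t = 5369/100 = 53.69; the t ≤ 66 branch applies.
G = 99.47·ln 53.69 − 161.1 = 99.47·3.9832 − 161.1 = 235.112.
Rounded: 235.

235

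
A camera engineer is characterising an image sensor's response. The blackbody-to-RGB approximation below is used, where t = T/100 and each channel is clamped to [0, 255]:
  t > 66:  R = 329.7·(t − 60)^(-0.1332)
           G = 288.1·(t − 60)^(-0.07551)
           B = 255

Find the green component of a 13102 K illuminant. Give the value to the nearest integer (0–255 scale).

209

t = 13102/100 = 131.02; the t > 66 branch applies.
G = 288.1·(131.02 − 60)^(-0.07551) = 288.1·71.02^(-0.07551) = 288.1·0.72477 = 208.807.
Rounded: 209.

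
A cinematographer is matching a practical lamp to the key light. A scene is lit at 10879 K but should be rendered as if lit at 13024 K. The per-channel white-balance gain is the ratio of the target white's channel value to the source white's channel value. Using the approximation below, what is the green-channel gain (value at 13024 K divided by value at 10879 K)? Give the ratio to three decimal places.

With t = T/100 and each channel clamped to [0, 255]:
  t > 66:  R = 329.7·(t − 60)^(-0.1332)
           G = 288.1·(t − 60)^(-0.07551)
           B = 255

0.973

At 10879 K (t = 108.79):
  G = 288.1·(108.79 − 60)^(-0.07551) = 288.1·48.79^(-0.07551) = 288.1·0.74561 = 214.811.
At 13024 K (t = 130.24):
  G = 288.1·(130.24 − 60)^(-0.07551) = 288.1·70.24^(-0.07551) = 288.1·0.72538 = 208.981.
Gain = 208.981 / 214.811 = 0.9729 → 0.973.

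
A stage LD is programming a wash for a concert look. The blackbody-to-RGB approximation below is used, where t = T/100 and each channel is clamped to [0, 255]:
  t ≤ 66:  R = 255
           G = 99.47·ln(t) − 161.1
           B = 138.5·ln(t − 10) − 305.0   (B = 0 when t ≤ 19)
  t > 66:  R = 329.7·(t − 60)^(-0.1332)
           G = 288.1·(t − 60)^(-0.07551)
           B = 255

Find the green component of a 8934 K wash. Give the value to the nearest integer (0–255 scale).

223

t = 8934/100 = 89.34; the t > 66 branch applies.
G = 288.1·(89.34 − 60)^(-0.07551) = 288.1·29.34^(-0.07551) = 288.1·0.77480 = 223.221.
Rounded: 223.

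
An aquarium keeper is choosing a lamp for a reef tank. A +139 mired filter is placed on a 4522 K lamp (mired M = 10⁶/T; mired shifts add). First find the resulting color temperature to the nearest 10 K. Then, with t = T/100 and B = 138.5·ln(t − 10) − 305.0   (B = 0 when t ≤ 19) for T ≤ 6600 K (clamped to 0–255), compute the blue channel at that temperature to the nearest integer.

M_in = 10⁶/4522 = 221.14; M_out = 221.14 + (+139) = 360.14.
T_out = 10⁶/360.14 = 2776.7 K → 2780 K; t = 27.8.
B = 138.5·ln(27.8 − 10) − 305.0 = 138.5·ln 17.8 − 305.0 = 138.5·2.8792 − 305.0 = 93.769.
Rounded: 94.

94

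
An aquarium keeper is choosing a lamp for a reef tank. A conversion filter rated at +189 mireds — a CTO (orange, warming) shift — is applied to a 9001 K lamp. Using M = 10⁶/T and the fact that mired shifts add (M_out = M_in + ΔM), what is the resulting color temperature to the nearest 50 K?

M_in = 10⁶/9001 = 111.10 mireds.
M_out = 111.10 + (+189) = 300.10 mireds.
T_out = 10⁶/300.10 = 3332.2 K → 3350 K.

3350 K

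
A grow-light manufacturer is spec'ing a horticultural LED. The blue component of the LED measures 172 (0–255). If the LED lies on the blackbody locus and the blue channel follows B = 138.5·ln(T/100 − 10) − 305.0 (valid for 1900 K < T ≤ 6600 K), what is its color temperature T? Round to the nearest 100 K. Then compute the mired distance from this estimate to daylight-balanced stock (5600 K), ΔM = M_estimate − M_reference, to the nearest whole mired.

+65 mireds

ln(t − 10) = (172 + 305.0) / 138.5 = 3.4440.
t − 10 = e^3.4440 = 31.313, so t = 41.313.
T = 100·t = 4131 K → 4100 K to the nearest 100 K.
M_estimate = 10⁶/4100 = 243.90; M_reference = 10⁶/5600 = 178.57.
ΔM = 243.90 − 178.57 = 65.33 → +65 mireds.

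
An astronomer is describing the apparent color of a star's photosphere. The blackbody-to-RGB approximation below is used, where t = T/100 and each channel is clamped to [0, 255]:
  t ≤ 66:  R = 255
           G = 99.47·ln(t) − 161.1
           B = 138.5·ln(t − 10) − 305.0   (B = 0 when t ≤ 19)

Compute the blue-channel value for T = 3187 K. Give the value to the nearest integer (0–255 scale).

t = 3187/100 = 31.87; the t ≤ 66 branch applies.
B = 138.5·ln(31.87 − 10) − 305.0 = 138.5·ln 21.87 − 305.0 = 138.5·3.0851 − 305.0 = 122.289.
Rounded: 122.

122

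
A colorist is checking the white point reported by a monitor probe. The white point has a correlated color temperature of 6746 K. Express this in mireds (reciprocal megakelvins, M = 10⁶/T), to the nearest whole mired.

M = 10⁶ / 6746 = 148.236 → 148 mireds.

148 mireds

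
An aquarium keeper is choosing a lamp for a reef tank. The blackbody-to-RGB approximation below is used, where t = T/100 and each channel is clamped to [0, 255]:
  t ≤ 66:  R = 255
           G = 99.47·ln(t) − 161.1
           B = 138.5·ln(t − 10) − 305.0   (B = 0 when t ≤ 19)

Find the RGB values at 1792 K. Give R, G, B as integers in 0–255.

R=255, G=126, B=0

t = 1792/100 = 17.92; the t ≤ 66 branch applies.
R = 255 by definition for t ≤ 66.
G = 99.47·ln 17.92 − 161.1 = 99.47·2.8859 − 161.1 = 125.962.
t = 17.92 ≤ 19, so B = 0.
Rounded: (255, 126, 0).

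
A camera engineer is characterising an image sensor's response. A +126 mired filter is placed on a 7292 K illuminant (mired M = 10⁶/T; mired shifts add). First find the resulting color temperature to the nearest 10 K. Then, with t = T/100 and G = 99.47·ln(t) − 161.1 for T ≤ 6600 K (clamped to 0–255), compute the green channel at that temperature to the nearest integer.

M_in = 10⁶/7292 = 137.14; M_out = 137.14 + (+126) = 263.14.
T_out = 10⁶/263.14 = 3800.3 K → 3800 K; t = 38.
G = 99.47·ln 38 − 161.1 = 99.47·3.6376 − 161.1 = 200.731.
Rounded: 201.

201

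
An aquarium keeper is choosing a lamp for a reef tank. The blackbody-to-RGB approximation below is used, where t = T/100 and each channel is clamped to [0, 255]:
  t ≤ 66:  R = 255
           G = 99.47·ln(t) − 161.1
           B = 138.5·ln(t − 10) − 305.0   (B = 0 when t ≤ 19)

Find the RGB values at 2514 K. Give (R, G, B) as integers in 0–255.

(255, 160, 71)

t = 2514/100 = 25.14; the t ≤ 66 branch applies.
R = 255 by definition for t ≤ 66.
G = 99.47·ln 25.14 − 161.1 = 99.47·3.2245 − 161.1 = 159.637.
B = 138.5·ln(25.14 − 10) − 305.0 = 138.5·ln 15.14 − 305.0 = 138.5·2.7173 − 305.0 = 71.352.
Rounded: (255, 160, 71).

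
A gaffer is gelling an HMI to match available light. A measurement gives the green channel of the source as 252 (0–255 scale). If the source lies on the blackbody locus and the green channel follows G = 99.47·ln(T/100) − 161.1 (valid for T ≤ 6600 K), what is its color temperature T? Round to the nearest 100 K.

ln t = (252 + 161.1) / 99.47 = 4.1530.
t = e^4.1530 = 63.625.
T = 100·t = 6363 K → 6400 K to the nearest 100 K.

6400 K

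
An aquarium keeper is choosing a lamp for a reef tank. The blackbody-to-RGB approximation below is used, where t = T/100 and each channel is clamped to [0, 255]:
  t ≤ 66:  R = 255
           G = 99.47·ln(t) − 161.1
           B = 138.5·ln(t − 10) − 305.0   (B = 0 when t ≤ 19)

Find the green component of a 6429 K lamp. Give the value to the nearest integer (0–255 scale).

t = 6429/100 = 64.29; the t ≤ 66 branch applies.
G = 99.47·ln 64.29 − 161.1 = 99.47·4.1634 − 161.1 = 253.034.
Rounded: 253.

253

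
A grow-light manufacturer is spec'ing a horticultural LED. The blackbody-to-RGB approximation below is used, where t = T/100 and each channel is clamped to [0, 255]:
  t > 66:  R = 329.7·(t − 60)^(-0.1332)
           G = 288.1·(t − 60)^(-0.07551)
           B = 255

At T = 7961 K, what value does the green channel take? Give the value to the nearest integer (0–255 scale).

t = 7961/100 = 79.61; the t > 66 branch applies.
G = 288.1·(79.61 − 60)^(-0.07551) = 288.1·19.61^(-0.07551) = 288.1·0.79874 = 230.117.
Rounded: 230.

230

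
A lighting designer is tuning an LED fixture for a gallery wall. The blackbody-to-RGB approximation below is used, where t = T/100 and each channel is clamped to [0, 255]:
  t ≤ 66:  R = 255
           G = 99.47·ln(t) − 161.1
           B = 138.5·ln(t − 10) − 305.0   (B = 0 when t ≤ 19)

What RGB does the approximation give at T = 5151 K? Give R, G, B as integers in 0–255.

R=255, G=231, B=211

t = 5151/100 = 51.51; the t ≤ 66 branch applies.
R = 255 by definition for t ≤ 66.
G = 99.47·ln 51.51 − 161.1 = 99.47·3.9418 − 161.1 = 230.988.
B = 138.5·ln(51.51 − 10) − 305.0 = 138.5·ln 41.51 − 305.0 = 138.5·3.7259 − 305.0 = 211.042.
Rounded: (255, 231, 211).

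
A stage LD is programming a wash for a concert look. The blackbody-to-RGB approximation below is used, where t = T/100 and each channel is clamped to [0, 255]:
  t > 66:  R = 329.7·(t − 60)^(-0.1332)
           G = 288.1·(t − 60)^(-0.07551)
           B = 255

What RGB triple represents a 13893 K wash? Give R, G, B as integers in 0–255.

R=184, G=207, B=255

t = 13893/100 = 138.93; the t > 66 branch applies.
R = 329.7·(138.93 − 60)^(-0.1332) = 329.7·78.93^(-0.1332) = 329.7·0.55884 = 184.249.
G = 288.1·(138.93 − 60)^(-0.07551) = 288.1·78.93^(-0.07551) = 288.1·0.71902 = 207.149.
B = 255 by definition for t > 66.
Rounded: (184, 207, 255).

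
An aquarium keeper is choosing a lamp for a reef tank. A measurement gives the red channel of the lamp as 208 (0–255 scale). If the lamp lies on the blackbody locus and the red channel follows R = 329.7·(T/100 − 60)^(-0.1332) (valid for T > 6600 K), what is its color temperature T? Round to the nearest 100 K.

(t − 60)^(-0.1332) = 208/329.7 = 0.63088.
t − 60 = 0.63088^(1/-0.1332) = 0.63088^(-7.508) = 31.763, so t = 91.763.
T = 100·t = 9176 K → 9200 K to the nearest 100 K.

9200 K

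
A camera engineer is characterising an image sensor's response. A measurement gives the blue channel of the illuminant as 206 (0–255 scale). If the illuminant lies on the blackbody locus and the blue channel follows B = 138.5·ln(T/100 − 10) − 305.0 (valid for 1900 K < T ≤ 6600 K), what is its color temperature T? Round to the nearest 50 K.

5000 K

ln(t − 10) = (206 + 305.0) / 138.5 = 3.6895.
t − 10 = e^3.6895 = 40.026, so t = 50.026.
T = 100·t = 5003 K → 5000 K to the nearest 50 K.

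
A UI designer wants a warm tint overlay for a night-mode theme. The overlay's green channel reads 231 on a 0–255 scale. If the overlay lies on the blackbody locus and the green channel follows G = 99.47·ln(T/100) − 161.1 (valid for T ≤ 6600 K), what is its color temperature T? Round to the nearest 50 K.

5150 K

ln t = (231 + 161.1) / 99.47 = 3.9419.
t = e^3.9419 = 51.516.
T = 100·t = 5152 K → 5150 K to the nearest 50 K.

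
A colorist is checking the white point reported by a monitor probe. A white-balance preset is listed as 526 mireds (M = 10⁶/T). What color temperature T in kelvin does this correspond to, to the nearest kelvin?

T = 10⁶ / 526 = 1901.14 K → 1901 K.

1901 K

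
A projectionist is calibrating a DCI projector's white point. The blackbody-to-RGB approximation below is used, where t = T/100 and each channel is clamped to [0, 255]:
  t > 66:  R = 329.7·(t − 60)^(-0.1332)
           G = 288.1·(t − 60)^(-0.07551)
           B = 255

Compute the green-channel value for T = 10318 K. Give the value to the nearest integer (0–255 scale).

t = 10318/100 = 103.18; the t > 66 branch applies.
G = 288.1·(103.18 − 60)^(-0.07551) = 288.1·43.18^(-0.07551) = 288.1·0.75252 = 216.802.
Rounded: 217.

217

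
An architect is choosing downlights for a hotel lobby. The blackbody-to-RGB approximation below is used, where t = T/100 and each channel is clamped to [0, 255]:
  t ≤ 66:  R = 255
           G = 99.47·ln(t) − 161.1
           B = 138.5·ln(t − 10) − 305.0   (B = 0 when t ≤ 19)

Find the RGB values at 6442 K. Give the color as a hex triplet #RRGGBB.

t = 6442/100 = 64.42; the t ≤ 66 branch applies.
R = 255 by definition for t ≤ 66.
G = 99.47·ln 64.42 − 161.1 = 99.47·4.1654 − 161.1 = 253.235.
B = 138.5·ln(64.42 − 10) − 305.0 = 138.5·ln 54.42 − 305.0 = 138.5·3.9967 − 305.0 = 248.547.
Rounded: (255, 253, 249).
In hex: #FFFDF9.

#FFFDF9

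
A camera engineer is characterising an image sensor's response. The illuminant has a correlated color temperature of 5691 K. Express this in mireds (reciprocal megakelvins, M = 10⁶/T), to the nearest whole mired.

176 mireds

M = 10⁶ / 5691 = 175.716 → 176 mireds.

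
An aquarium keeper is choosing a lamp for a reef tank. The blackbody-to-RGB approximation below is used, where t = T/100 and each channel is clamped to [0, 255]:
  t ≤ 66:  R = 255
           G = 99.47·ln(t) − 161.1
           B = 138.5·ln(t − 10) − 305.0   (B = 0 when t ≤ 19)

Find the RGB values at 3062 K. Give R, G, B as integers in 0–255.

t = 3062/100 = 30.62; the t ≤ 66 branch applies.
R = 255 by definition for t ≤ 66.
G = 99.47·ln 30.62 − 161.1 = 99.47·3.4217 − 161.1 = 179.252.
B = 138.5·ln(30.62 − 10) − 305.0 = 138.5·ln 20.62 − 305.0 = 138.5·3.0263 − 305.0 = 114.137.
Rounded: (255, 179, 114).

R=255, G=179, B=114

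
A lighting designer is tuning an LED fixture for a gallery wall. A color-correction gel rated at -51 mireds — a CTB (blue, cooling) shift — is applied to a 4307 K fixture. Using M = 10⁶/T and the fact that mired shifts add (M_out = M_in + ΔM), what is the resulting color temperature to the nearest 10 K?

5520 K

M_in = 10⁶/4307 = 232.18 mireds.
M_out = 232.18 + (-51) = 181.18 mireds.
T_out = 10⁶/181.18 = 5519.4 K → 5520 K.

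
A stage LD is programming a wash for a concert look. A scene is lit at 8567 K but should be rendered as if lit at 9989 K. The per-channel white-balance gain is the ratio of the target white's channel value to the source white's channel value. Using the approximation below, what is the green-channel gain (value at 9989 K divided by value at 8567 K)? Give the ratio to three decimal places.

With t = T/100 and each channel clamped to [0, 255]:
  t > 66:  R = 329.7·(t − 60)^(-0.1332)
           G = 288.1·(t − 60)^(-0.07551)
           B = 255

At 8567 K (t = 85.67):
  G = 288.1·(85.67 − 60)^(-0.07551) = 288.1·25.67^(-0.07551) = 288.1·0.78266 = 225.485.
At 9989 K (t = 99.89):
  G = 288.1·(99.89 − 60)^(-0.07551) = 288.1·39.89^(-0.07551) = 288.1·0.75704 = 218.103.
Gain = 218.103 / 225.485 = 0.9673 → 0.967.

0.967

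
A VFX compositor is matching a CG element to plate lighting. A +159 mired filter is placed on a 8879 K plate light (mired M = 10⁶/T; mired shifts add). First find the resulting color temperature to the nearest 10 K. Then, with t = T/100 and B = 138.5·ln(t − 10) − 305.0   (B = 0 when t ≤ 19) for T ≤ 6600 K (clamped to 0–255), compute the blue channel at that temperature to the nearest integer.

M_in = 10⁶/8879 = 112.63; M_out = 112.63 + (+159) = 271.63.
T_out = 10⁶/271.63 = 3681.5 K → 3680 K; t = 36.8.
B = 138.5·ln(36.8 − 10) − 305.0 = 138.5·ln 26.8 − 305.0 = 138.5·3.2884 − 305.0 = 150.444.
Rounded: 150.

150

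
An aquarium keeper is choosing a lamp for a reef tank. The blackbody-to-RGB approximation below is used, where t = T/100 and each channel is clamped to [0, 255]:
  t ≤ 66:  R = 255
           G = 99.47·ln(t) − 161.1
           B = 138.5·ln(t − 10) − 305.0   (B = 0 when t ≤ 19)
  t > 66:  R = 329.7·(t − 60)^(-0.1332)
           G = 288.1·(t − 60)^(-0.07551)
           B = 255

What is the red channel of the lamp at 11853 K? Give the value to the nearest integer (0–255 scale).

192

t = 11853/100 = 118.53; the t > 66 branch applies.
R = 329.7·(118.53 − 60)^(-0.1332) = 329.7·58.53^(-0.1332) = 329.7·0.58155 = 191.736.
Rounded: 192.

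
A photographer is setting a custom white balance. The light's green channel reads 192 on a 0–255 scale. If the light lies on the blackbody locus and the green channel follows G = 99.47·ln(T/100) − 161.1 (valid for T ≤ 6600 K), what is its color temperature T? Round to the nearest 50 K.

3500 K

ln t = (192 + 161.1) / 99.47 = 3.5498.
t = e^3.5498 = 34.807.
T = 100·t = 3481 K → 3500 K to the nearest 50 K.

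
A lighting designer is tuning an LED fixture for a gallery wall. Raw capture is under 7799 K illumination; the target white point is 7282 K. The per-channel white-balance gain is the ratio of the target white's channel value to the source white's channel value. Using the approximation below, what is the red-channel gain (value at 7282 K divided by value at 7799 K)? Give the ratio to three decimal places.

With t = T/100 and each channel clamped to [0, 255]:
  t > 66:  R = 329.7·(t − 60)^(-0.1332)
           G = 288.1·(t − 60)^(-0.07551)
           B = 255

At 7799 K (t = 77.99):
  R = 329.7·(77.99 − 60)^(-0.1332) = 329.7·17.99^(-0.1332) = 329.7·0.68050 = 224.362.
At 7282 K (t = 72.82):
  R = 329.7·(72.82 − 60)^(-0.1332) = 329.7·12.82^(-0.1332) = 329.7·0.71192 = 234.719.
Gain = 234.719 / 224.362 = 1.0462 → 1.046.

1.046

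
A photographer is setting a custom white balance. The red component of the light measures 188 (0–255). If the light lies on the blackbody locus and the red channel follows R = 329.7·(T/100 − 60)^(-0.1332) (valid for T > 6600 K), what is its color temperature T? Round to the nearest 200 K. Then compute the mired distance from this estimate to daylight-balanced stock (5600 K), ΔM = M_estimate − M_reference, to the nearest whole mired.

-100 mireds

(t − 60)^(-0.1332) = 188/329.7 = 0.57022.
t − 60 = 0.57022^(1/-0.1332) = 0.57022^(-7.508) = 67.848, so t = 127.848.
T = 100·t = 12785 K → 12800 K to the nearest 200 K.
M_estimate = 10⁶/12800 = 78.12; M_reference = 10⁶/5600 = 178.57.
ΔM = 78.12 − 178.57 = -100.45 → -100 mireds.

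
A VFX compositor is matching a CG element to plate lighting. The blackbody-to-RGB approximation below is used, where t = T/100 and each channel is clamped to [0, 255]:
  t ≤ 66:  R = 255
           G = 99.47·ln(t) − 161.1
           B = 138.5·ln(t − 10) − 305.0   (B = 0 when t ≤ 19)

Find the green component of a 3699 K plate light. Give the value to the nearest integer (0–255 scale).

198

t = 3699/100 = 36.99; the t ≤ 66 branch applies.
G = 99.47·ln 36.99 − 161.1 = 99.47·3.6106 − 161.1 = 198.051.
Rounded: 198.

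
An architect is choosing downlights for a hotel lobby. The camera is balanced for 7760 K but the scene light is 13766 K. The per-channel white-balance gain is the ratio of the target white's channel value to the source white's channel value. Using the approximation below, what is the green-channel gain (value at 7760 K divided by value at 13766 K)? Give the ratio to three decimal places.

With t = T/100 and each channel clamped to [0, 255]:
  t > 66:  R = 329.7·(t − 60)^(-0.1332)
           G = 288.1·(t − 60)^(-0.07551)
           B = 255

1.119

At 13766 K (t = 137.66):
  G = 288.1·(137.66 − 60)^(-0.07551) = 288.1·77.66^(-0.07551) = 288.1·0.71990 = 207.403.
At 7760 K (t = 77.6):
  G = 288.1·(77.6 − 60)^(-0.07551) = 288.1·17.6^(-0.07551) = 288.1·0.80529 = 232.004.
Gain = 232.004 / 207.403 = 1.1186 → 1.119.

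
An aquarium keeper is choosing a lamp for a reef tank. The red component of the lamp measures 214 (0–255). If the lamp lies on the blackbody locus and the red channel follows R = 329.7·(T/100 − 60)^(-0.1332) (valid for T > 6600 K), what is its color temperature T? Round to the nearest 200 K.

8600 K

(t − 60)^(-0.1332) = 214/329.7 = 0.64907.
t − 60 = 0.64907^(1/-0.1332) = 0.64907^(-7.508) = 25.657, so t = 85.657.
T = 100·t = 8566 K → 8600 K to the nearest 200 K.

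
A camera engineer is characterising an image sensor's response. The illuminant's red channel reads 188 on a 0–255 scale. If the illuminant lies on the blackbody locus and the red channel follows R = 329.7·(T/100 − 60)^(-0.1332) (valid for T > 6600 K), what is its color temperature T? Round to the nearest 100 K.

12800 K

(t − 60)^(-0.1332) = 188/329.7 = 0.57022.
t − 60 = 0.57022^(1/-0.1332) = 0.57022^(-7.508) = 67.848, so t = 127.848.
T = 100·t = 12785 K → 12800 K to the nearest 100 K.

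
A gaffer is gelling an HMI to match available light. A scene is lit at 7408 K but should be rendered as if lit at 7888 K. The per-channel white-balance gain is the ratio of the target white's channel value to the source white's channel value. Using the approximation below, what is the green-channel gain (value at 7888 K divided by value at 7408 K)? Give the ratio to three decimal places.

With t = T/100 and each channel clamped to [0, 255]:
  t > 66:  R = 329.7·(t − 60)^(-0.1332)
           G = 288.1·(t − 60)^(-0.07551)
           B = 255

At 7408 K (t = 74.08):
  G = 288.1·(74.08 − 60)^(-0.07551) = 288.1·14.08^(-0.07551) = 288.1·0.81897 = 235.946.
At 7888 K (t = 78.88):
  G = 288.1·(78.88 − 60)^(-0.07551) = 288.1·18.88^(-0.07551) = 288.1·0.80103 = 230.777.
Gain = 230.777 / 235.946 = 0.9781 → 0.978.

0.978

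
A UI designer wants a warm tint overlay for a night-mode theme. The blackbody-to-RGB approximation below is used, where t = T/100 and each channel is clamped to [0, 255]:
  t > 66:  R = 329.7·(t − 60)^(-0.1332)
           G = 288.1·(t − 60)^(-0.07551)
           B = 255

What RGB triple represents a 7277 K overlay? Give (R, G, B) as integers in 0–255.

(235, 238, 255)

t = 7277/100 = 72.77; the t > 66 branch applies.
R = 329.7·(72.77 − 60)^(-0.1332) = 329.7·12.77^(-0.1332) = 329.7·0.71229 = 234.841.
G = 288.1·(72.77 − 60)^(-0.07551) = 288.1·12.77^(-0.07551) = 288.1·0.82503 = 237.692.
B = 255 by definition for t > 66.
Rounded: (235, 238, 255).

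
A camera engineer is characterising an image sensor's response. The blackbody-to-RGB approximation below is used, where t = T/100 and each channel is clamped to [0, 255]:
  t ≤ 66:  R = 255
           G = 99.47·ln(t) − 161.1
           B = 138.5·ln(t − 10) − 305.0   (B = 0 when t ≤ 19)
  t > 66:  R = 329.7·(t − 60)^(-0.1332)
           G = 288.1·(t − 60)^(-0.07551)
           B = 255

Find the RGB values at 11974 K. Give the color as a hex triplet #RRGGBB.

#BFD4FF

t = 11974/100 = 119.74; the t > 66 branch applies.
R = 329.7·(119.74 − 60)^(-0.1332) = 329.7·59.74^(-0.1332) = 329.7·0.57996 = 191.214.
G = 288.1·(119.74 − 60)^(-0.07551) = 288.1·59.74^(-0.07551) = 288.1·0.73430 = 211.552.
B = 255 by definition for t > 66.
Rounded: (191, 212, 255).
In hex: #BFD4FF.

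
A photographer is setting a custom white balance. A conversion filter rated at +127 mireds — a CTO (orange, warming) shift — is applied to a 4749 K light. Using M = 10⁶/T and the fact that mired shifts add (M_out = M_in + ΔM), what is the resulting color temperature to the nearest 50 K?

2950 K

M_in = 10⁶/4749 = 210.57 mireds.
M_out = 210.57 + (+127) = 337.57 mireds.
T_out = 10⁶/337.57 = 2962.3 K → 2950 K.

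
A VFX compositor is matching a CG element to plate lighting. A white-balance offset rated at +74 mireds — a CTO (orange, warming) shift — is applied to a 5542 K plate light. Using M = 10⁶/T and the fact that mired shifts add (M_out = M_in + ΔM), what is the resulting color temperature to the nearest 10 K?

3930 K

M_in = 10⁶/5542 = 180.44 mireds.
M_out = 180.44 + (+74) = 254.44 mireds.
T_out = 10⁶/254.44 = 3930.2 K → 3930 K.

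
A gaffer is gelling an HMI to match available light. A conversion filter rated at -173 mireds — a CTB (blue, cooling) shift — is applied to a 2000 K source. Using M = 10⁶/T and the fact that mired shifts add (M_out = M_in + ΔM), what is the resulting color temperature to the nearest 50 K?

3050 K

M_in = 10⁶/2000 = 500.00 mireds.
M_out = 500.00 + (-173) = 327.00 mireds.
T_out = 10⁶/327.00 = 3058.1 K → 3050 K.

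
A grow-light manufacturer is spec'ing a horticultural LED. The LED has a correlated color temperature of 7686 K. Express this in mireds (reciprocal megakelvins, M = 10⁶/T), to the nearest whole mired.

M = 10⁶ / 7686 = 130.107 → 130 mireds.

130 mireds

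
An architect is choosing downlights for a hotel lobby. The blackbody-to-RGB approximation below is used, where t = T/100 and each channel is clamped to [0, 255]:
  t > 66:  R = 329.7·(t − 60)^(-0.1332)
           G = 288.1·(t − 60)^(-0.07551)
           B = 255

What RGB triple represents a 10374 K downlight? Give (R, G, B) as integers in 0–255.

t = 10374/100 = 103.74; the t > 66 branch applies.
R = 329.7·(103.74 − 60)^(-0.1332) = 329.7·43.74^(-0.1332) = 329.7·0.60455 = 199.321.
G = 288.1·(103.74 − 60)^(-0.07551) = 288.1·43.74^(-0.07551) = 288.1·0.75179 = 216.591.
B = 255 by definition for t > 66.
Rounded: (199, 217, 255).

(199, 217, 255)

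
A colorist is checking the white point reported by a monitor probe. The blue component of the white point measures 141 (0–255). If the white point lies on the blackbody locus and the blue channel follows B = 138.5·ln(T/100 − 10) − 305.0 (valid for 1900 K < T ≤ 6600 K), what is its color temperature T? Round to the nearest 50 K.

3500 K

ln(t − 10) = (141 + 305.0) / 138.5 = 3.2202.
t − 10 = e^3.2202 = 25.034, so t = 35.034.
T = 100·t = 3503 K → 3500 K to the nearest 50 K.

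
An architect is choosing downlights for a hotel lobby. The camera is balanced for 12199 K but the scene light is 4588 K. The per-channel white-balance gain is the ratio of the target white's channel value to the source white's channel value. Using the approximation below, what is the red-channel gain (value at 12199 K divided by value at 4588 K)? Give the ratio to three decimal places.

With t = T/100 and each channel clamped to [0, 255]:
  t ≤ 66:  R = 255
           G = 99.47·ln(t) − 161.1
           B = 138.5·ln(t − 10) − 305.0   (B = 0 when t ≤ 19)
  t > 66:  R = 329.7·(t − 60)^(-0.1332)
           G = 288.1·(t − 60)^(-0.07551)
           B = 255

At 4588 K (t = 45.88):
  R = 255 by definition for t ≤ 66.
At 12199 K (t = 121.99):
  R = 329.7·(121.99 − 60)^(-0.1332) = 329.7·61.99^(-0.1332) = 329.7·0.57712 = 190.275.
Gain = 190.275 / 255.000 = 0.7462 → 0.746.

0.746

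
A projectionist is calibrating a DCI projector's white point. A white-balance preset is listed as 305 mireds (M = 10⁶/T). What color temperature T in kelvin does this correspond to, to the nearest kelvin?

T = 10⁶ / 305 = 3278.69 K → 3279 K.

3279 K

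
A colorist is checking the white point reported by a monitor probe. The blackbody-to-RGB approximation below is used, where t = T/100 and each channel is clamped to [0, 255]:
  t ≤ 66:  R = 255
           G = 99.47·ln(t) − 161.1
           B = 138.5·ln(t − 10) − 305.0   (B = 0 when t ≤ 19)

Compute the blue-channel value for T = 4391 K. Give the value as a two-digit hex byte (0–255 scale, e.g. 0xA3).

t = 4391/100 = 43.91; the t ≤ 66 branch applies.
B = 138.5·ln(43.91 − 10) − 305.0 = 138.5·ln 33.91 − 305.0 = 138.5·3.5237 − 305.0 = 183.034.
Rounded: 183; in hex, 0xB7.

0xB7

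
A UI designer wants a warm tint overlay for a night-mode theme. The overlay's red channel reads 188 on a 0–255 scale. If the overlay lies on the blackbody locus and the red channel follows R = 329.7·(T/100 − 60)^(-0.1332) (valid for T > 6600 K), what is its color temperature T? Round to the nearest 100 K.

(t − 60)^(-0.1332) = 188/329.7 = 0.57022.
t − 60 = 0.57022^(1/-0.1332) = 0.57022^(-7.508) = 67.848, so t = 127.848.
T = 100·t = 12785 K → 12800 K to the nearest 100 K.

12800 K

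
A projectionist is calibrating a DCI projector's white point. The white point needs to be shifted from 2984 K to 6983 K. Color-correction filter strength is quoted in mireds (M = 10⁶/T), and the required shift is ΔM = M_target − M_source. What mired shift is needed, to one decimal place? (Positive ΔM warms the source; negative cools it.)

-191.9 mireds

M_source = 10⁶/2984 = 335.121; M_target = 10⁶/6983 = 143.205.
ΔM = 143.205 − 335.121 = -191.916 → -191.9 mireds, a cooling shift.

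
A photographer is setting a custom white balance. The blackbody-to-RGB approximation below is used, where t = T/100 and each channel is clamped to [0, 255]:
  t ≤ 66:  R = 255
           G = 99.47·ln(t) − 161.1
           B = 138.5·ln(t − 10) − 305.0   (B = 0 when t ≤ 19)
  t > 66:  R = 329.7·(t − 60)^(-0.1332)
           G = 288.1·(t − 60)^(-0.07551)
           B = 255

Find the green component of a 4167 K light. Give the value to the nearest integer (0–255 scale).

210

t = 4167/100 = 41.67; the t ≤ 66 branch applies.
G = 99.47·ln 41.67 − 161.1 = 99.47·3.7298 − 161.1 = 209.901.
Rounded: 210.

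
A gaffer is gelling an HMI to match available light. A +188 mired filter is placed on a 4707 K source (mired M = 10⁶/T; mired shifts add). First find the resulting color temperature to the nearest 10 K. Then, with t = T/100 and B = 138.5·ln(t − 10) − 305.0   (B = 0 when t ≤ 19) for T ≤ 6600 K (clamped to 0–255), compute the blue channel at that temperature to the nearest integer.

70

M_in = 10⁶/4707 = 212.45; M_out = 212.45 + (+188) = 400.45.
T_out = 10⁶/400.45 = 2497.2 K → 2500 K; t = 25.
B = 138.5·ln(25 − 10) − 305.0 = 138.5·ln 15 − 305.0 = 138.5·2.7081 − 305.0 = 70.065.
Rounded: 70.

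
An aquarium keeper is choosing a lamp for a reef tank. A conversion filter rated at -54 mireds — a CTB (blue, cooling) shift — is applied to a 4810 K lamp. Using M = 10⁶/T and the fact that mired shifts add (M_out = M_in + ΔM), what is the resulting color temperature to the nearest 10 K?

M_in = 10⁶/4810 = 207.90 mireds.
M_out = 207.90 + (-54) = 153.90 mireds.
T_out = 10⁶/153.90 = 6497.7 K → 6500 K.

6500 K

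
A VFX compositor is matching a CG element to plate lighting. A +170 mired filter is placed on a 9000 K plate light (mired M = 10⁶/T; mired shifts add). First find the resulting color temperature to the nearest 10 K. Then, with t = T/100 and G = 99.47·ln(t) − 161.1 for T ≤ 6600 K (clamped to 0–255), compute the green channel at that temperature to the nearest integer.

194

M_in = 10⁶/9000 = 111.11; M_out = 111.11 + (+170) = 281.11.
T_out = 10⁶/281.11 = 3557.3 K → 3560 K; t = 35.6.
G = 99.47·ln 35.6 − 161.1 = 99.47·3.5723 − 161.1 = 194.241.
Rounded: 194.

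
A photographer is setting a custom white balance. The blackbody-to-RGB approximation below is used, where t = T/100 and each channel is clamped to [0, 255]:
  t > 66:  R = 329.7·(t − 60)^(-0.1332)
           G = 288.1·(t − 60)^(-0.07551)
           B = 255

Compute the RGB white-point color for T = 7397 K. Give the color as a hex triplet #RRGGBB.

#E8ECFF

t = 7397/100 = 73.97; the t > 66 branch applies.
R = 329.7·(73.97 − 60)^(-0.1332) = 329.7·13.97^(-0.1332) = 329.7·0.70382 = 232.049.
G = 288.1·(73.97 − 60)^(-0.07551) = 288.1·13.97^(-0.07551) = 288.1·0.81946 = 236.086.
B = 255 by definition for t > 66.
Rounded: (232, 236, 255).
In hex: #E8ECFF.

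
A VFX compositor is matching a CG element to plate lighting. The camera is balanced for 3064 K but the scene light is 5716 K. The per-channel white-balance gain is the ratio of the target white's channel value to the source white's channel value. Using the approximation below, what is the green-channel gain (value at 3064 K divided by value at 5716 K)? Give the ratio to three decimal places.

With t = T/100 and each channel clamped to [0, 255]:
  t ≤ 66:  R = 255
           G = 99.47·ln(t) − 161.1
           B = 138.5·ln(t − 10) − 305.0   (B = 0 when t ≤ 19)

At 5716 K (t = 57.16):
  G = 99.47·ln 57.16 − 161.1 = 99.47·4.0459 − 161.1 = 241.341.
At 3064 K (t = 30.64):
  G = 99.47·ln 30.64 − 161.1 = 99.47·3.4223 − 161.1 = 179.317.
Gain = 179.317 / 241.341 = 0.7430 → 0.743.

0.743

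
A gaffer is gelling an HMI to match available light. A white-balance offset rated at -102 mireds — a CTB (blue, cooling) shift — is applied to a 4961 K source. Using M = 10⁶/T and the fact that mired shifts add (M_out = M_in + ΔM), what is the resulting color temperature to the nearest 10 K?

M_in = 10⁶/4961 = 201.57 mireds.
M_out = 201.57 + (-102) = 99.57 mireds.
T_out = 10⁶/99.57 = 10043.0 K → 10040 K.

10040 K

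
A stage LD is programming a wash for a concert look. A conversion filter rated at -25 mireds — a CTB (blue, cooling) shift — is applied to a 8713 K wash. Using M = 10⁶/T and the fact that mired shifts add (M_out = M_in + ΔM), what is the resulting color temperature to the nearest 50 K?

M_in = 10⁶/8713 = 114.77 mireds.
M_out = 114.77 + (-25) = 89.77 mireds.
T_out = 10⁶/89.77 = 11139.5 K → 11150 K.

11150 K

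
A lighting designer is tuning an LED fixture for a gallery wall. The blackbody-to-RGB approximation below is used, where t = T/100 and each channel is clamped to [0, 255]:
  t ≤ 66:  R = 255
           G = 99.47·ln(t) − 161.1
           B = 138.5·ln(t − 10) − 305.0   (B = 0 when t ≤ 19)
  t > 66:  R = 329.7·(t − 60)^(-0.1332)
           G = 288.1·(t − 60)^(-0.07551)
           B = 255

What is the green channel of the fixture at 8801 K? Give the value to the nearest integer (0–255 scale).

t = 8801/100 = 88.01; the t > 66 branch applies.
G = 288.1·(88.01 − 60)^(-0.07551) = 288.1·28.01^(-0.07551) = 288.1·0.77752 = 224.004.
Rounded: 224.

224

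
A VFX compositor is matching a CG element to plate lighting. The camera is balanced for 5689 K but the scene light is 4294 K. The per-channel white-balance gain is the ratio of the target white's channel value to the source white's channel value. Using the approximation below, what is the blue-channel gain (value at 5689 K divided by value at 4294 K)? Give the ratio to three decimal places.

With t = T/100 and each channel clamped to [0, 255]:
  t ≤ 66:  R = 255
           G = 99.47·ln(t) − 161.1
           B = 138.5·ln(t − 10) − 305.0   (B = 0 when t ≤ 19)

1.273

At 4294 K (t = 42.94):
  B = 138.5·ln(42.94 − 10) − 305.0 = 138.5·ln 32.94 − 305.0 = 138.5·3.4947 − 305.0 = 179.014.
At 5689 K (t = 56.89):
  B = 138.5·ln(56.89 − 10) − 305.0 = 138.5·ln 46.89 − 305.0 = 138.5·3.8478 − 305.0 = 227.921.
Gain = 227.921 / 179.014 = 1.2732 → 1.273.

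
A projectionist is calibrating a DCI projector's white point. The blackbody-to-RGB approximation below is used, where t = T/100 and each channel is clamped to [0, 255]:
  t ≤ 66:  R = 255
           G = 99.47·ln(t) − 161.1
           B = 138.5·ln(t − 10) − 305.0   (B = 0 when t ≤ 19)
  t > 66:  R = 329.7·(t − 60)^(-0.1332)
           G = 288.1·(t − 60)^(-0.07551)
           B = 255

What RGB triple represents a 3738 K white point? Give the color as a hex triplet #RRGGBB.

#FFC799

t = 3738/100 = 37.38; the t ≤ 66 branch applies.
R = 255 by definition for t ≤ 66.
G = 99.47·ln 37.38 − 161.1 = 99.47·3.6211 − 161.1 = 199.094.
B = 138.5·ln(37.38 − 10) − 305.0 = 138.5·ln 27.38 − 305.0 = 138.5·3.3098 − 305.0 = 153.409.
Rounded: (255, 199, 153).
In hex: #FFC799.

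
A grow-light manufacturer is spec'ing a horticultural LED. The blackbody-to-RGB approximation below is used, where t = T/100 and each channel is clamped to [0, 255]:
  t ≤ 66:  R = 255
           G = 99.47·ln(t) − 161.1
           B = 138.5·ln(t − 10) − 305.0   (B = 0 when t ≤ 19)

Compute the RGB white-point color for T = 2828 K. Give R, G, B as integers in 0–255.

t = 2828/100 = 28.28; the t ≤ 66 branch applies.
R = 255 by definition for t ≤ 66.
G = 99.47·ln 28.28 − 161.1 = 99.47·3.3422 − 161.1 = 171.344.
B = 138.5·ln(28.28 − 10) − 305.0 = 138.5·ln 18.28 − 305.0 = 138.5·2.9058 − 305.0 = 97.454.
Rounded: (255, 171, 97).

R=255, G=171, B=97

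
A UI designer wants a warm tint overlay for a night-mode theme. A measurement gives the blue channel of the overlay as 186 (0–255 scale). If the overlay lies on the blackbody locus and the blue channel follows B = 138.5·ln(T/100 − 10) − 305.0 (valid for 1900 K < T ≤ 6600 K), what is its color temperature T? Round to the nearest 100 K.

ln(t − 10) = (186 + 305.0) / 138.5 = 3.5451.
t − 10 = e^3.5451 = 34.644, so t = 44.644.
T = 100·t = 4464 K → 4500 K to the nearest 100 K.

4500 K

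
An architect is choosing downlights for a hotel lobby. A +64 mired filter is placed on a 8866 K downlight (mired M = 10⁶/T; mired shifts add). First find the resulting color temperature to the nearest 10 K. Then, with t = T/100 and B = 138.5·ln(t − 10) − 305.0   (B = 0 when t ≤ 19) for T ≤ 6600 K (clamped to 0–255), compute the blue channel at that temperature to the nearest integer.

227

M_in = 10⁶/8866 = 112.79; M_out = 112.79 + (+64) = 176.79.
T_out = 10⁶/176.79 = 5656.4 K → 5660 K; t = 56.6.
B = 138.5·ln(56.6 − 10) − 305.0 = 138.5·ln 46.6 − 305.0 = 138.5·3.8416 − 305.0 = 227.062.
Rounded: 227.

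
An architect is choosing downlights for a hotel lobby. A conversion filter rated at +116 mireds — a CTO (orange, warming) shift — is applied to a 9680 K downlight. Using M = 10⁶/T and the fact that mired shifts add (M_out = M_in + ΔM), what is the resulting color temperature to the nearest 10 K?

M_in = 10⁶/9680 = 103.31 mireds.
M_out = 103.31 + (+116) = 219.31 mireds.
T_out = 10⁶/219.31 = 4559.8 K → 4560 K.

4560 K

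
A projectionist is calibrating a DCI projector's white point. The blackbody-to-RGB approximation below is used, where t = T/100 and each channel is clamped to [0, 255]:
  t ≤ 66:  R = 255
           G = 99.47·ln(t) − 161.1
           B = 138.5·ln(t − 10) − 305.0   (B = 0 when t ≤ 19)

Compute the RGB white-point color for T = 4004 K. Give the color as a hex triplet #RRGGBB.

t = 4004/100 = 40.04; the t ≤ 66 branch applies.
R = 255 by definition for t ≤ 66.
G = 99.47·ln 40.04 − 161.1 = 99.47·3.6899 − 161.1 = 205.932.
B = 138.5·ln(40.04 − 10) − 305.0 = 138.5·ln 30.04 − 305.0 = 138.5·3.4025 − 305.0 = 166.250.
Rounded: (255, 206, 166).
In hex: #FFCEA6.

#FFCEA6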